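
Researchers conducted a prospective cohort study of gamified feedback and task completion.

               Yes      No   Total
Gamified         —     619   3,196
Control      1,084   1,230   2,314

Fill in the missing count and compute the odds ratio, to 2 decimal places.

4.72

The missing cell is in the exposed row: 3196 − 619 = 2577.
So a = 2577, b = 619, c = 1084, d = 1230.
OR = (a·d)/(b·c) = (2577 × 1230) / (619 × 1084) = 3169710 / 670996 = 4.72389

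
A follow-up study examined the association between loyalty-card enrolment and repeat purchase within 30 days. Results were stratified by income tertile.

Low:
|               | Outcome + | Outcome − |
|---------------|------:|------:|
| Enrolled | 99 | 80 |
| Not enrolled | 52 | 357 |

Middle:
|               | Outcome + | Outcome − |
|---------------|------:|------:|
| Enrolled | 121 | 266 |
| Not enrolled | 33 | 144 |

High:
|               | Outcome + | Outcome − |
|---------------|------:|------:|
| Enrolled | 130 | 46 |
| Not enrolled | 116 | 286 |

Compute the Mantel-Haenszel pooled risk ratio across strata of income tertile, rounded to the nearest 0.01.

2.67

RR_MH = Σ(aᵢ·n₀ᵢ/nᵢ) / Σ(cᵢ·n₁ᵢ/nᵢ), with n₁ᵢ = aᵢ+bᵢ (exposed), n₀ᵢ = cᵢ+dᵢ (unexposed), nᵢ = n₁ᵢ+n₀ᵢ.
Stratum 1 (Low): n₁ = 179, n₀ = 409, n = 588; a·n₀/n = 99·409/588 = 68.8622; c·n₁/n = 52·179/588 = 15.8299
Stratum 2 (Middle): n₁ = 387, n₀ = 177, n = 564; a·n₀/n = 121·177/564 = 37.9734; c·n₁/n = 33·387/564 = 22.6436
Stratum 3 (High): n₁ = 176, n₀ = 402, n = 578; a·n₀/n = 130·402/578 = 90.4152; c·n₁/n = 116·176/578 = 35.3218
RR_MH = (68.8622 + 37.9734 + 90.4152) / (15.8299 + 22.6436 + 35.3218) = 197.2509 / 73.7953 = 2.67294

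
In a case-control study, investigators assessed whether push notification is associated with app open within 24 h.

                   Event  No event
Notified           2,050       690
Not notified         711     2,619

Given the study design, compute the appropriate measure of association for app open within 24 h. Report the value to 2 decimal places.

Cells: a = 2050, b = 690, c = 711, d = 2619.
This is a case-control study: participants were sampled on outcome status, so risks in the source population cannot be estimated directly — relative risk is not valid here. The odds ratio is the appropriate measure.
OR = (a·d)/(b·c) = (2050 × 2619) / (690 × 711) = 5368950 / 490590 = 10.94386

10.94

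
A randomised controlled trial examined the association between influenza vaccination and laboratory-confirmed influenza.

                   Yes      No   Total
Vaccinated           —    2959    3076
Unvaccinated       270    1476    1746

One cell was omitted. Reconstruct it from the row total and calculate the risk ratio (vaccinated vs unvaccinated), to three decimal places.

0.246

The missing cell is in the exposed row: 3076 − 2959 = 117.
So a = 117, b = 2959, c = 270, d = 1476.
RR = [a/(a+b)] / [c/(c+d)] = (117/3076) / (270/1746) = 0.03804/0.15464 = 0.24597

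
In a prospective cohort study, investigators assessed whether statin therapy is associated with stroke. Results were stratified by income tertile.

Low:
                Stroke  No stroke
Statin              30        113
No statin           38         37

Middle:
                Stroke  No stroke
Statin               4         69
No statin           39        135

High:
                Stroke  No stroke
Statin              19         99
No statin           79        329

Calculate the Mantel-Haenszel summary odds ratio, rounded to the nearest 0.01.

0.42

OR_MH = Σ(aᵢdᵢ/nᵢ) / Σ(bᵢcᵢ/nᵢ), where nᵢ is the stratum total.
Stratum 1 (Low): n = 218; a·d/n = 30·37/218 = 5.0917; b·c/n = 113·38/218 = 19.6972
Stratum 2 (Middle): n = 247; a·d/n = 4·135/247 = 2.1862; b·c/n = 69·39/247 = 10.8947
Stratum 3 (High): n = 526; a·d/n = 19·329/526 = 11.8840; b·c/n = 99·79/526 = 14.8688
OR_MH = (5.0917 + 2.1862 + 11.8840) / (19.6972 + 10.8947 + 14.8688) = 19.1620 / 45.4608 = 0.42151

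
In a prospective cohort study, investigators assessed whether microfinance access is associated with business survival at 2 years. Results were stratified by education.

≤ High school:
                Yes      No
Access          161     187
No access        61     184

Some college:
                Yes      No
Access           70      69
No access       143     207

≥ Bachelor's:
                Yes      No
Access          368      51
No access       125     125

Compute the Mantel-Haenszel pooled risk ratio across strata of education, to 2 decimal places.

RR_MH = Σ(aᵢ·n₀ᵢ/nᵢ) / Σ(cᵢ·n₁ᵢ/nᵢ), with n₁ᵢ = aᵢ+bᵢ (exposed), n₀ᵢ = cᵢ+dᵢ (unexposed), nᵢ = n₁ᵢ+n₀ᵢ.
Stratum 1 (≤ High school): n₁ = 348, n₀ = 245, n = 593; a·n₀/n = 161·245/593 = 66.5177; c·n₁/n = 61·348/593 = 35.7976
Stratum 2 (Some college): n₁ = 139, n₀ = 350, n = 489; a·n₀/n = 70·350/489 = 50.1022; c·n₁/n = 143·139/489 = 40.6483
Stratum 3 (≥ Bachelor's): n₁ = 419, n₀ = 250, n = 669; a·n₀/n = 368·250/669 = 137.5187; c·n₁/n = 125·419/669 = 78.2885
RR_MH = (66.5177 + 50.1022 + 137.5187) / (35.7976 + 40.6483 + 78.2885) = 254.1386 / 154.7344 = 1.64242

1.64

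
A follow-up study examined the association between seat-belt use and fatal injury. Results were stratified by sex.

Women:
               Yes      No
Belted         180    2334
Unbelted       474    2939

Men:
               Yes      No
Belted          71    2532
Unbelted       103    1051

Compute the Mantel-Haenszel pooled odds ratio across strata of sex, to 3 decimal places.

0.426

OR_MH = Σ(aᵢdᵢ/nᵢ) / Σ(bᵢcᵢ/nᵢ), where nᵢ is the stratum total.
Stratum 1 (Women): n = 5927; a·d/n = 180·2939/5927 = 89.2559; b·c/n = 2334·474/5927 = 186.6570
Stratum 2 (Men): n = 3757; a·d/n = 71·1051/3757 = 19.8619; b·c/n = 2532·103/3757 = 69.4160
OR_MH = (89.2559 + 19.8619) / (186.6570 + 69.4160) = 109.1178 / 256.0730 = 0.42612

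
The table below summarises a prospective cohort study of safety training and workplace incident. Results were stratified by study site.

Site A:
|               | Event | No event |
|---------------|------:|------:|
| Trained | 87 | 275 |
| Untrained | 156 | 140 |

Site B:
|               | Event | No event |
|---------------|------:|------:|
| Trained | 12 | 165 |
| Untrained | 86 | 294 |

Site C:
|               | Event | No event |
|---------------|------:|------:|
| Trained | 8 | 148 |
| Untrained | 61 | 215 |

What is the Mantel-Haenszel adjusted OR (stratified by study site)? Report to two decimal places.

0.26

OR_MH = Σ(aᵢdᵢ/nᵢ) / Σ(bᵢcᵢ/nᵢ), where nᵢ is the stratum total.
Stratum 1 (Site A): n = 658; a·d/n = 87·140/658 = 18.5106; b·c/n = 275·156/658 = 65.1976
Stratum 2 (Site B): n = 557; a·d/n = 12·294/557 = 6.3339; b·c/n = 165·86/557 = 25.4758
Stratum 3 (Site C): n = 432; a·d/n = 8·215/432 = 3.9815; b·c/n = 148·61/432 = 20.8981
OR_MH = (18.5106 + 6.3339 + 3.9815) / (65.1976 + 25.4758 + 20.8981) = 28.8261 / 111.5715 = 0.25836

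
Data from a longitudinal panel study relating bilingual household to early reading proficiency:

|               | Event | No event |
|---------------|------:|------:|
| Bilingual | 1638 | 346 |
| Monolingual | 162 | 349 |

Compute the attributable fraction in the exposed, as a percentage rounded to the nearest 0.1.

61.6

Cells: a = 1638, b = 346, c = 162, d = 349.
Risk in exposed = 1638/1984 = 0.82560; risk in unexposed = 162/511 = 0.31703.
RR = 0.82560/0.31703 = 2.60422
AR% = (RR − 1)/RR × 100 = (2.60422 − 1)/2.60422 × 100 = 61.6008%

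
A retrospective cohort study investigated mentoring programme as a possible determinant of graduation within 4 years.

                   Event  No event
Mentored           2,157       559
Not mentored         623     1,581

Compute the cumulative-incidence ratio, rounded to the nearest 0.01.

2.81

Cells: a = 2157, b = 559, c = 623, d = 1581.
Risk in exposed = 2157/2716 = 0.79418; risk in unexposed = 623/2204 = 0.28267.
RR = 0.79418 / 0.28267 = 2.80960
The risk among the exposed is 2.81 times that among the unexposed.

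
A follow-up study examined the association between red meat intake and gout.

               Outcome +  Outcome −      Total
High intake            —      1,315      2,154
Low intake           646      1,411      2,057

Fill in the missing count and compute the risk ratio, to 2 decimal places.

1.24

The missing cell is in the exposed row: 2154 − 1315 = 839.
So a = 839, b = 1315, c = 646, d = 1411.
RR = [a/(a+b)] / [c/(c+d)] = (839/2154) / (646/2057) = 0.38951/0.31405 = 1.24028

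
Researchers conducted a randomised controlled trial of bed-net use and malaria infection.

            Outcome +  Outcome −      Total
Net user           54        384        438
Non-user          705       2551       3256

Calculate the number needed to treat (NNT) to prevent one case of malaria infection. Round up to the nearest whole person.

Risk in treated group = 54/438 = 0.12329; risk in control = 705/3256 = 0.21652.
Absolute risk reduction = 0.21652 − 0.12329 = 0.09324
NNT = 1 / ARR = 1 / 0.09324 = 10.726 → round up → 11

11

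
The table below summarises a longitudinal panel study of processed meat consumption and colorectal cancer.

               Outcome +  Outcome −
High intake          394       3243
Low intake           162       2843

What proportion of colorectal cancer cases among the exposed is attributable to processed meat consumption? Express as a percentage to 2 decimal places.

50.24

Cells: a = 394, b = 3243, c = 162, d = 2843.
Risk in exposed = 394/3637 = 0.10833; risk in unexposed = 162/3005 = 0.05391.
RR = 0.10833/0.05391 = 2.00947
AR% = (RR − 1)/RR × 100 = (2.00947 − 1)/2.00947 × 100 = 50.2357%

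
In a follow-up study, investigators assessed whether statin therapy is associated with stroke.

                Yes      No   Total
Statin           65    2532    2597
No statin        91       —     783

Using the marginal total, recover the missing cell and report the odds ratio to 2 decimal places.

The missing cell is in the unexposed row: 783 − 91 = 692.
So a = 65, b = 2532, c = 91, d = 692.
OR = (a·d)/(b·c) = (65 × 692) / (2532 × 91) = 44980 / 230412 = 0.19522

0.20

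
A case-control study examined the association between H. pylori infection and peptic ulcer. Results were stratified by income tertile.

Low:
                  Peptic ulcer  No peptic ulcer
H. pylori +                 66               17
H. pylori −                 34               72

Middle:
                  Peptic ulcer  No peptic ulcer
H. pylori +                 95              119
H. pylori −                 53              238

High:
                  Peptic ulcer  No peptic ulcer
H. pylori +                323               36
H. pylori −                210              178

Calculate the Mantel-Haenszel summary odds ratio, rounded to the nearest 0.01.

5.72

OR_MH = Σ(aᵢdᵢ/nᵢ) / Σ(bᵢcᵢ/nᵢ), where nᵢ is the stratum total.
Stratum 1 (Low): n = 189; a·d/n = 66·72/189 = 25.1429; b·c/n = 17·34/189 = 3.0582
Stratum 2 (Middle): n = 505; a·d/n = 95·238/505 = 44.7723; b·c/n = 119·53/505 = 12.4891
Stratum 3 (High): n = 747; a·d/n = 323·178/747 = 76.9665; b·c/n = 36·210/747 = 10.1205
OR_MH = (25.1429 + 44.7723 + 76.9665) / (3.0582 + 12.4891 + 10.1205) = 146.8817 / 25.6678 = 5.72241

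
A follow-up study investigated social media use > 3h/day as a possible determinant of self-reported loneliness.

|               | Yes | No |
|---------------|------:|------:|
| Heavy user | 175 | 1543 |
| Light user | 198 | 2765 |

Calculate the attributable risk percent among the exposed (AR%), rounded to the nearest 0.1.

Cells: a = 175, b = 1543, c = 198, d = 2765.
Risk in exposed = 175/1718 = 0.10186; risk in unexposed = 198/2963 = 0.06682.
RR = 0.10186/0.06682 = 1.52434
AR% = (RR − 1)/RR × 100 = (1.52434 − 1)/1.52434 × 100 = 34.3978%

34.4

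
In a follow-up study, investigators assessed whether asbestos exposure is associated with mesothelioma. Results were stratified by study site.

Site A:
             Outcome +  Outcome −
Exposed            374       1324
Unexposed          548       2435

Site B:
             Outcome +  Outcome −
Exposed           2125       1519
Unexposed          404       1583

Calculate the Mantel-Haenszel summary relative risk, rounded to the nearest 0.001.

2.147

RR_MH = Σ(aᵢ·n₀ᵢ/nᵢ) / Σ(cᵢ·n₁ᵢ/nᵢ), with n₁ᵢ = aᵢ+bᵢ (exposed), n₀ᵢ = cᵢ+dᵢ (unexposed), nᵢ = n₁ᵢ+n₀ᵢ.
Stratum 1 (Site A): n₁ = 1698, n₀ = 2983, n = 4681; a·n₀/n = 374·2983/4681 = 238.3341; c·n₁/n = 548·1698/4681 = 198.7832
Stratum 2 (Site B): n₁ = 3644, n₀ = 1987, n = 5631; a·n₀/n = 2125·1987/5631 = 749.8446; c·n₁/n = 404·3644/5631 = 261.4413
RR_MH = (238.3341 + 749.8446) / (198.7832 + 261.4413) = 988.1787 / 460.2245 = 2.14717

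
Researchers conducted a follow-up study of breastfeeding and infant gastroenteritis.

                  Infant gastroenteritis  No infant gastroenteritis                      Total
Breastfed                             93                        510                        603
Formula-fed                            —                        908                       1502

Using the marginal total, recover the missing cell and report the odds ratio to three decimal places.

The missing cell is in the unexposed row: 1502 − 908 = 594.
So a = 93, b = 510, c = 594, d = 908.
OR = (a·d)/(b·c) = (93 × 908) / (510 × 594) = 84444 / 302940 = 0.27875

0.279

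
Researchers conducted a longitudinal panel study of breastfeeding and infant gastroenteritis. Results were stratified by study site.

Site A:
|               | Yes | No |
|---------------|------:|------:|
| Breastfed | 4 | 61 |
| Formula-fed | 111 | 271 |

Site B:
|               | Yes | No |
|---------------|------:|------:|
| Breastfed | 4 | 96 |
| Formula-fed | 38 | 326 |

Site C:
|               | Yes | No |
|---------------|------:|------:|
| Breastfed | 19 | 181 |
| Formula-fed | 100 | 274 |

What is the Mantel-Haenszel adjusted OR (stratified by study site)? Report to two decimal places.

0.26

OR_MH = Σ(aᵢdᵢ/nᵢ) / Σ(bᵢcᵢ/nᵢ), where nᵢ is the stratum total.
Stratum 1 (Site A): n = 447; a·d/n = 4·271/447 = 2.4251; b·c/n = 61·111/447 = 15.1477
Stratum 2 (Site B): n = 464; a·d/n = 4·326/464 = 2.8103; b·c/n = 96·38/464 = 7.8621
Stratum 3 (Site C): n = 574; a·d/n = 19·274/574 = 9.0697; b·c/n = 181·100/574 = 31.5331
OR_MH = (2.4251 + 2.8103 + 9.0697) / (15.1477 + 7.8621 + 31.5331) = 14.3051 / 54.5428 = 0.26227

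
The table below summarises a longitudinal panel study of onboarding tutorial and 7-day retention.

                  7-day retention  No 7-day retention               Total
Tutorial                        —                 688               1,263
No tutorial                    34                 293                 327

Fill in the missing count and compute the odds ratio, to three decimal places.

The missing cell is in the exposed row: 1263 − 688 = 575.
So a = 575, b = 688, c = 34, d = 293.
OR = (a·d)/(b·c) = (575 × 293) / (688 × 34) = 168475 / 23392 = 7.20225

7.202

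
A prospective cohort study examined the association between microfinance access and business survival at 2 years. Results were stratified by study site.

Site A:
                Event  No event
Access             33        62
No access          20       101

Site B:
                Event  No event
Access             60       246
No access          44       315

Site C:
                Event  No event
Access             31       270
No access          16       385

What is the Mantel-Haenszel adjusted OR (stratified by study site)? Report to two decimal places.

2.16

OR_MH = Σ(aᵢdᵢ/nᵢ) / Σ(bᵢcᵢ/nᵢ), where nᵢ is the stratum total.
Stratum 1 (Site A): n = 216; a·d/n = 33·101/216 = 15.4306; b·c/n = 62·20/216 = 5.7407
Stratum 2 (Site B): n = 665; a·d/n = 60·315/665 = 28.4211; b·c/n = 246·44/665 = 16.2767
Stratum 3 (Site C): n = 702; a·d/n = 31·385/702 = 17.0014; b·c/n = 270·16/702 = 6.1538
OR_MH = (15.4306 + 28.4211 + 17.0014) / (5.7407 + 16.2767 + 6.1538) = 60.8530 / 28.1713 = 2.16011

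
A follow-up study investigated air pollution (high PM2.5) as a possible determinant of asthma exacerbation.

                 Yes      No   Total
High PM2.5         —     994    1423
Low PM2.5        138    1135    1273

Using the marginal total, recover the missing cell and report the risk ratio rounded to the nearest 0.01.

2.78

The missing cell is in the exposed row: 1423 − 994 = 429.
So a = 429, b = 994, c = 138, d = 1135.
RR = [a/(a+b)] / [c/(c+d)] = (429/1423) / (138/1273) = 0.30148/0.10841 = 2.78100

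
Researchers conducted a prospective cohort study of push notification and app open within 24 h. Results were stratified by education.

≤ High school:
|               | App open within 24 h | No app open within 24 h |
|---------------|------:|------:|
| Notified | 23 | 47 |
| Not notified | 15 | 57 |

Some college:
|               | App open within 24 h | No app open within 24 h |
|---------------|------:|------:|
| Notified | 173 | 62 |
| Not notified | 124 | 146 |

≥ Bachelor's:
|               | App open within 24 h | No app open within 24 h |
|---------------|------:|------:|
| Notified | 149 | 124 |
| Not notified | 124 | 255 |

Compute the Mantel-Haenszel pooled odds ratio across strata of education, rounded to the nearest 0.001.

2.685

OR_MH = Σ(aᵢdᵢ/nᵢ) / Σ(bᵢcᵢ/nᵢ), where nᵢ is the stratum total.
Stratum 1 (≤ High school): n = 142; a·d/n = 23·57/142 = 9.2324; b·c/n = 47·15/142 = 4.9648
Stratum 2 (Some college): n = 505; a·d/n = 173·146/505 = 50.0158; b·c/n = 62·124/505 = 15.2238
Stratum 3 (≥ Bachelor's): n = 652; a·d/n = 149·255/652 = 58.2745; b·c/n = 124·124/652 = 23.5828
OR_MH = (9.2324 + 50.0158 + 58.2745) / (4.9648 + 15.2238 + 23.5828) = 117.5228 / 43.7714 = 2.68492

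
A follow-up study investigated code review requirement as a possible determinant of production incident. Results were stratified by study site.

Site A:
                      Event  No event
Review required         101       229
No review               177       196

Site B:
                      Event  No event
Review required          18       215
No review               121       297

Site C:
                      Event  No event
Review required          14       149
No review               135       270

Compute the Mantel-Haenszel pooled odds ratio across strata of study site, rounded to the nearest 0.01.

OR_MH = Σ(aᵢdᵢ/nᵢ) / Σ(bᵢcᵢ/nᵢ), where nᵢ is the stratum total.
Stratum 1 (Site A): n = 703; a·d/n = 101·196/703 = 28.1593; b·c/n = 229·177/703 = 57.6572
Stratum 2 (Site B): n = 651; a·d/n = 18·297/651 = 8.2120; b·c/n = 215·121/651 = 39.9616
Stratum 3 (Site C): n = 568; a·d/n = 14·270/568 = 6.6549; b·c/n = 149·135/568 = 35.4137
OR_MH = (28.1593 + 8.2120 + 6.6549) / (57.6572 + 39.9616 + 35.4137) = 43.0262 / 133.0325 = 0.32343

0.32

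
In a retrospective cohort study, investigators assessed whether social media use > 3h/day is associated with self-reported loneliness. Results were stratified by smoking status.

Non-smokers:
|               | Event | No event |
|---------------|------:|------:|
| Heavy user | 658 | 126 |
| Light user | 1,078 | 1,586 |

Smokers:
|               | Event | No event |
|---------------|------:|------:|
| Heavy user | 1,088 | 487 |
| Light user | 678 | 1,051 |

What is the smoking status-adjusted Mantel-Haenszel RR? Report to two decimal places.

RR_MH = Σ(aᵢ·n₀ᵢ/nᵢ) / Σ(cᵢ·n₁ᵢ/nᵢ), with n₁ᵢ = aᵢ+bᵢ (exposed), n₀ᵢ = cᵢ+dᵢ (unexposed), nᵢ = n₁ᵢ+n₀ᵢ.
Stratum 1 (Non-smokers): n₁ = 784, n₀ = 2664, n = 3448; a·n₀/n = 658·2664/3448 = 508.3852; c·n₁/n = 1078·784/3448 = 245.1137
Stratum 2 (Smokers): n₁ = 1575, n₀ = 1729, n = 3304; a·n₀/n = 1088·1729/3304 = 569.3559; c·n₁/n = 678·1575/3304 = 323.1992
RR_MH = (508.3852 + 569.3559) / (245.1137 + 323.1992) = 1077.7411 / 568.3128 = 1.89639

1.90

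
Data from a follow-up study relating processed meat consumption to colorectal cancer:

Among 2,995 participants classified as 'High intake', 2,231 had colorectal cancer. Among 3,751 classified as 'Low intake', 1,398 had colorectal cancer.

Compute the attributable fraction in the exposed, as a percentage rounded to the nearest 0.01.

From the description: a = 2231, b = 764, c = 1398, d = 2353.
Risk in exposed = 2231/2995 = 0.74491; risk in unexposed = 1398/3751 = 0.37270.
RR = 0.74491/0.37270 = 1.99868
AR% = (RR − 1)/RR × 100 = (1.99868 − 1)/1.99868 × 100 = 49.9669%

49.97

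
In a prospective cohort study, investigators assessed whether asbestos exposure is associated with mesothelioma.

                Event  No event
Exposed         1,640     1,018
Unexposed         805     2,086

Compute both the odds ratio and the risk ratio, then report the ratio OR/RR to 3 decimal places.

Cells: a = 1640, b = 1018, c = 805, d = 2086.
OR = (1640·2086)/(1018·805) = 3421040/819490 = 4.17460
Risk in exposed = 1640/2658 = 0.61701; risk in unexposed = 805/2891 = 0.27845; RR = 2.21585
OR/RR = 4.17460 / 2.21585 = 1.88397
The outcome is not rare, so the OR lies further from 1 than the RR.

1.884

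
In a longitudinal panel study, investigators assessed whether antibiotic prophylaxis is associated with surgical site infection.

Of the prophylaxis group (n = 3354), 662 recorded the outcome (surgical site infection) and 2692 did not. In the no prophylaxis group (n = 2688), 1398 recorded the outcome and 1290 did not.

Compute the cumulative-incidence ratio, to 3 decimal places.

0.380

From the description: a = 662, b = 2692, c = 1398, d = 1290.
Risk in exposed = 662/3354 = 0.19738; risk in unexposed = 1398/2688 = 0.52009.
RR = 0.19738 / 0.52009 = 0.37950
The risk is 62% lower among the exposed than among the unexposed.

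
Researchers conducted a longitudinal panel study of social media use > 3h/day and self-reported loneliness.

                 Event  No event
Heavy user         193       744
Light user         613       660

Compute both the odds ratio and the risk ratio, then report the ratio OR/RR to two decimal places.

0.65

Cells: a = 193, b = 744, c = 613, d = 660.
OR = (193·660)/(744·613) = 127380/456072 = 0.27930
Risk in exposed = 193/937 = 0.20598; risk in unexposed = 613/1273 = 0.48154; RR = 0.42775
OR/RR = 0.27930 / 0.42775 = 0.65295
The outcome is not rare, so the OR lies further from 1 than the RR.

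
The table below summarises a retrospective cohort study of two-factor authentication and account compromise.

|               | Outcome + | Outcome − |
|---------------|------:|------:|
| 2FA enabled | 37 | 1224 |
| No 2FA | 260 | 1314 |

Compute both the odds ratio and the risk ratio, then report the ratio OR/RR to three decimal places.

0.860

Cells: a = 37, b = 1224, c = 260, d = 1314.
OR = (37·1314)/(1224·260) = 48618/318240 = 0.15277
Risk in exposed = 37/1261 = 0.02934; risk in unexposed = 260/1574 = 0.16518; RR = 0.17763
OR/RR = 0.15277 / 0.17763 = 0.86005
The outcome is not rare, so the OR lies further from 1 than the RR.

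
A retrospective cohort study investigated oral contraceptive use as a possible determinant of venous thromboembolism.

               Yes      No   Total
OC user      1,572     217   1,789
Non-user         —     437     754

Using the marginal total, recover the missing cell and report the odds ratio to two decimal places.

The missing cell is in the unexposed row: 754 − 437 = 317.
So a = 1572, b = 217, c = 317, d = 437.
OR = (a·d)/(b·c) = (1572 × 437) / (217 × 317) = 686964 / 68789 = 9.98654

9.99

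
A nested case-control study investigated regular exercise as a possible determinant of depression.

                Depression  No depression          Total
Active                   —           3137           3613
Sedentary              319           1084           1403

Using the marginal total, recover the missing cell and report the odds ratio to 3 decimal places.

0.516

The missing cell is in the exposed row: 3613 − 3137 = 476.
So a = 476, b = 3137, c = 319, d = 1084.
OR = (a·d)/(b·c) = (476 × 1084) / (3137 × 319) = 515984 / 1000703 = 0.51562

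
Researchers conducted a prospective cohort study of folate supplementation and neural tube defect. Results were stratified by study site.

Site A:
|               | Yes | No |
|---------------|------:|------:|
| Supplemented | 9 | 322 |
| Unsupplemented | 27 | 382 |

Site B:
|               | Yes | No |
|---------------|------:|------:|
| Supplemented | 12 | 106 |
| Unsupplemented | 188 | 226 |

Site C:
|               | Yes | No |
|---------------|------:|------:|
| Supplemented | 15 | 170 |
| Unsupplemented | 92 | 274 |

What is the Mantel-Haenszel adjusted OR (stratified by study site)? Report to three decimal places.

0.222

OR_MH = Σ(aᵢdᵢ/nᵢ) / Σ(bᵢcᵢ/nᵢ), where nᵢ is the stratum total.
Stratum 1 (Site A): n = 740; a·d/n = 9·382/740 = 4.6459; b·c/n = 322·27/740 = 11.7486
Stratum 2 (Site B): n = 532; a·d/n = 12·226/532 = 5.0977; b·c/n = 106·188/532 = 37.4586
Stratum 3 (Site C): n = 551; a·d/n = 15·274/551 = 7.4592; b·c/n = 170·92/551 = 28.3848
OR_MH = (4.6459 + 5.0977 + 7.4592) / (11.7486 + 37.4586 + 28.3848) = 17.2029 / 77.5921 = 0.22171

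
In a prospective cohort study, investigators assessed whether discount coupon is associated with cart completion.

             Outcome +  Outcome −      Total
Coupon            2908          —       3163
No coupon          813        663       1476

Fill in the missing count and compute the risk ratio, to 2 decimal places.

1.67

The missing cell is in the exposed row: 3163 − 2908 = 255.
So a = 2908, b = 255, c = 813, d = 663.
RR = [a/(a+b)] / [c/(c+d)] = (2908/3163) / (813/1476) = 0.91938/0.55081 = 1.66913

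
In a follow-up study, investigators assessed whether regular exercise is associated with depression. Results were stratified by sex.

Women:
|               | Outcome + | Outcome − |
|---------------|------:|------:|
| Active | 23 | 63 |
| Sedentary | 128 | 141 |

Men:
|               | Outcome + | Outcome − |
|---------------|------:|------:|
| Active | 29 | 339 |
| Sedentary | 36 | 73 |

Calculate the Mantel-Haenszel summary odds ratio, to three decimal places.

OR_MH = Σ(aᵢdᵢ/nᵢ) / Σ(bᵢcᵢ/nᵢ), where nᵢ is the stratum total.
Stratum 1 (Women): n = 355; a·d/n = 23·141/355 = 9.1352; b·c/n = 63·128/355 = 22.7155
Stratum 2 (Men): n = 477; a·d/n = 29·73/477 = 4.4382; b·c/n = 339·36/477 = 25.5849
OR_MH = (9.1352 + 4.4382) / (22.7155 + 25.5849) = 13.5734 / 48.3004 = 0.28102

0.281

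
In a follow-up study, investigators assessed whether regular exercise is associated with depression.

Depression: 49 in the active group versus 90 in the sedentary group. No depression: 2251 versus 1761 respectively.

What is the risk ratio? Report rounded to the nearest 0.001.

0.438

From the description: a = 49, b = 2251, c = 90, d = 1761.
Risk in exposed = 49/2300 = 0.02130; risk in unexposed = 90/1851 = 0.04862.
RR = 0.02130 / 0.04862 = 0.43816
The risk is 56% lower among the exposed than among the unexposed.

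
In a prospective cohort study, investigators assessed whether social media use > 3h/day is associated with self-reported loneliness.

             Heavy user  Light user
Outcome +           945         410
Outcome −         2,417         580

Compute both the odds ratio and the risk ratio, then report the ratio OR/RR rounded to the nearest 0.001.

0.815

Reading the table with exposure as columns: a = 945 (Heavy user, case), b = 2417 (Heavy user, non-case), c = 410 (Light user, case), d = 580.
OR = (945·580)/(2417·410) = 548100/990970 = 0.55309
Risk in exposed = 945/3362 = 0.28108; risk in unexposed = 410/990 = 0.41414; RR = 0.67871
OR/RR = 0.55309 / 0.67871 = 0.81492
The outcome is not rare, so the OR lies further from 1 than the RR.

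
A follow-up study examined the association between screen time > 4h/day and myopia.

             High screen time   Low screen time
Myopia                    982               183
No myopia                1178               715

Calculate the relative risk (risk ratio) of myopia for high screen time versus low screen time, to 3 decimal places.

2.231

Reading the table with exposure as columns: a = 982 (High screen time, case), b = 1178 (High screen time, non-case), c = 183 (Low screen time, case), d = 715.
Risk in exposed = 982/2160 = 0.45463; risk in unexposed = 183/898 = 0.20379.
RR = 0.45463 / 0.20379 = 2.23091
The risk among the exposed is 2.23 times that among the unexposed.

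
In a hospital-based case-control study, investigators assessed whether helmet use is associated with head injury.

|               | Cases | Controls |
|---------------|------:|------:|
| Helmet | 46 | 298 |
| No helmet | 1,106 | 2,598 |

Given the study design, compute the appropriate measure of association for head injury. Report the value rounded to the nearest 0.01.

Cells: a = 46, b = 298, c = 1106, d = 2598.
This is a hospital-based case-control study: participants were sampled on outcome status, so risks in the source population cannot be estimated directly — relative risk is not valid here. The odds ratio is the appropriate measure.
OR = (a·d)/(b·c) = (46 × 2598) / (298 × 1106) = 119508 / 329588 = 0.36260

0.36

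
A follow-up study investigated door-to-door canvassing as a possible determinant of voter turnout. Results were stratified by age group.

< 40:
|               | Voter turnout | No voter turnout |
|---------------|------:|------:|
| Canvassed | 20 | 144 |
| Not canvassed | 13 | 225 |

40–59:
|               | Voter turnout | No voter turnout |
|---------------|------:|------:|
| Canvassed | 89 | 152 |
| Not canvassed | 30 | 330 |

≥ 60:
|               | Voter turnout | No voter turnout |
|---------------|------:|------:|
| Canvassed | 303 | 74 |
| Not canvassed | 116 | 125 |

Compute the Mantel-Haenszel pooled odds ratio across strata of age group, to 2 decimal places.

OR_MH = Σ(aᵢdᵢ/nᵢ) / Σ(bᵢcᵢ/nᵢ), where nᵢ is the stratum total.
Stratum 1 (< 40): n = 402; a·d/n = 20·225/402 = 11.1940; b·c/n = 144·13/402 = 4.6567
Stratum 2 (40–59): n = 601; a·d/n = 89·330/601 = 48.8686; b·c/n = 152·30/601 = 7.5874
Stratum 3 (≥ 60): n = 618; a·d/n = 303·125/618 = 61.2864; b·c/n = 74·116/618 = 13.8900
OR_MH = (11.1940 + 48.8686 + 61.2864) / (4.6567 + 7.5874 + 13.8900) = 121.3490 / 26.1340 = 4.64333

4.64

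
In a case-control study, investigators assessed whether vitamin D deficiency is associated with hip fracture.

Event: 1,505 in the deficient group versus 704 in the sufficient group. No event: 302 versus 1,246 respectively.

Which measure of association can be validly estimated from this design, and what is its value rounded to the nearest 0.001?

From the description: a = 1505, b = 302, c = 704, d = 1246.
This is a case-control study: participants were sampled on outcome status, so risks in the source population cannot be estimated directly — relative risk is not valid here. The odds ratio is the appropriate measure.
OR = (a·d)/(b·c) = (1505 × 1246) / (302 × 704) = 1875230 / 212608 = 8.82013

8.820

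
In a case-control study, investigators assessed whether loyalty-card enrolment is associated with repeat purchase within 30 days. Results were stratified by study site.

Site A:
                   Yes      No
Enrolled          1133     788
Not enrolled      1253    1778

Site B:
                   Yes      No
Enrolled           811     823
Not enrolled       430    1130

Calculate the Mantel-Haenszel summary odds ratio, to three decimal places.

OR_MH = Σ(aᵢdᵢ/nᵢ) / Σ(bᵢcᵢ/nᵢ), where nᵢ is the stratum total.
Stratum 1 (Site A): n = 4952; a·d/n = 1133·1778/4952 = 406.8001; b·c/n = 788·1253/4952 = 199.3869
Stratum 2 (Site B): n = 3194; a·d/n = 811·1130/3194 = 286.9224; b·c/n = 823·430/3194 = 110.7984
OR_MH = (406.8001 + 286.9224) / (199.3869 + 110.7984) = 693.7224 / 310.1853 = 2.23648

2.236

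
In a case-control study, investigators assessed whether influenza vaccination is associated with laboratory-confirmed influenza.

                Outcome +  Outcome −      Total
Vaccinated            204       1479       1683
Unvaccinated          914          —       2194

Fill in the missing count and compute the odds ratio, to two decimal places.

0.19

The missing cell is in the unexposed row: 2194 − 914 = 1280.
So a = 204, b = 1479, c = 914, d = 1280.
OR = (a·d)/(b·c) = (204 × 1280) / (1479 × 914) = 261120 / 1351806 = 0.19316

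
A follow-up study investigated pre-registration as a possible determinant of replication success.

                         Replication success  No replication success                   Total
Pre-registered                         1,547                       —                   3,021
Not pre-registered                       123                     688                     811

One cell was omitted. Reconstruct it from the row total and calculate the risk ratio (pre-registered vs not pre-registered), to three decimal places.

3.376

The missing cell is in the exposed row: 3021 − 1547 = 1474.
So a = 1547, b = 1474, c = 123, d = 688.
RR = [a/(a+b)] / [c/(c+d)] = (1547/3021) / (123/811) = 0.51208/0.15166 = 3.37641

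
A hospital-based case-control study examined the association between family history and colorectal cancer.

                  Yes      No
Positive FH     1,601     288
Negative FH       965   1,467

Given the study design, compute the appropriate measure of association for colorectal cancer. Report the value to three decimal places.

Cells: a = 1601, b = 288, c = 965, d = 1467.
This is a hospital-based case-control study: participants were sampled on outcome status, so risks in the source population cannot be estimated directly — relative risk is not valid here. The odds ratio is the appropriate measure.
OR = (a·d)/(b·c) = (1601 × 1467) / (288 × 965) = 2348667 / 277920 = 8.45087

8.451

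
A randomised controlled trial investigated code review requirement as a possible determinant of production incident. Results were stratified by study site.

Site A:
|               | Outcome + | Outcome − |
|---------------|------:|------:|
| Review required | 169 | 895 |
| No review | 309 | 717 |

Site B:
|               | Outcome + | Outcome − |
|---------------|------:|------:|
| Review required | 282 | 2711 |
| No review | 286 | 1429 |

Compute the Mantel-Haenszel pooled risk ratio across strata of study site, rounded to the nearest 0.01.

RR_MH = Σ(aᵢ·n₀ᵢ/nᵢ) / Σ(cᵢ·n₁ᵢ/nᵢ), with n₁ᵢ = aᵢ+bᵢ (exposed), n₀ᵢ = cᵢ+dᵢ (unexposed), nᵢ = n₁ᵢ+n₀ᵢ.
Stratum 1 (Site A): n₁ = 1064, n₀ = 1026, n = 2090; a·n₀/n = 169·1026/2090 = 82.9636; c·n₁/n = 309·1064/2090 = 157.3091
Stratum 2 (Site B): n₁ = 2993, n₀ = 1715, n = 4708; a·n₀/n = 282·1715/4708 = 102.7251; c·n₁/n = 286·2993/4708 = 181.8178
RR_MH = (82.9636 + 102.7251) / (157.3091 + 181.8178) = 185.6888 / 339.1268 = 0.54755

0.55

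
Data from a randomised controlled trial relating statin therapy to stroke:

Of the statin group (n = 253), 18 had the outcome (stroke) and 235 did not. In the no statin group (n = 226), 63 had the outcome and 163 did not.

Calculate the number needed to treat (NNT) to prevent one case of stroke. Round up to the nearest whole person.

Risk in treated group = 18/253 = 0.07115; risk in control = 63/226 = 0.27876.
Absolute risk reduction = 0.27876 − 0.07115 = 0.20761
NNT = 1 / ARR = 1 / 0.20761 = 4.817 → round up → 5

5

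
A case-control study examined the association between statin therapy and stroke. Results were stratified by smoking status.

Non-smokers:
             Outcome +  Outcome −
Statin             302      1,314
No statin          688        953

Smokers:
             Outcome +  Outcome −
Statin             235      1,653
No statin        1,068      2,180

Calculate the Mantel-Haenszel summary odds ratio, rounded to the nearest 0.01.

OR_MH = Σ(aᵢdᵢ/nᵢ) / Σ(bᵢcᵢ/nᵢ), where nᵢ is the stratum total.
Stratum 1 (Non-smokers): n = 3257; a·d/n = 302·953/3257 = 88.3654; b·c/n = 1314·688/3257 = 277.5659
Stratum 2 (Smokers): n = 5136; a·d/n = 235·2180/5136 = 99.7469; b·c/n = 1653·1068/5136 = 343.7313
OR_MH = (88.3654 + 99.7469) / (277.5659 + 343.7313) = 188.1123 / 621.2972 = 0.30277

0.30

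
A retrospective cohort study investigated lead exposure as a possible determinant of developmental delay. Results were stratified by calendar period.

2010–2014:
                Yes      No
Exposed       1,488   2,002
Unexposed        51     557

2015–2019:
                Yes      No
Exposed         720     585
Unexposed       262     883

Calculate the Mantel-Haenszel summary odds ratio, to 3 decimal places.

OR_MH = Σ(aᵢdᵢ/nᵢ) / Σ(bᵢcᵢ/nᵢ), where nᵢ is the stratum total.
Stratum 1 (2010–2014): n = 4098; a·d/n = 1488·557/4098 = 202.2489; b·c/n = 2002·51/4098 = 24.9151
Stratum 2 (2015–2019): n = 2450; a·d/n = 720·883/2450 = 259.4939; b·c/n = 585·262/2450 = 62.5592
OR_MH = (202.2489 + 259.4939) / (24.9151 + 62.5592) = 461.7428 / 87.4743 = 5.27861

5.279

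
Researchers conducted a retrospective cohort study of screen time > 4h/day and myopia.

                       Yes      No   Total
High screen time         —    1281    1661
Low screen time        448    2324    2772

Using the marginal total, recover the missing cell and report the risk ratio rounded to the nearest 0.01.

The missing cell is in the exposed row: 1661 − 1281 = 380.
So a = 380, b = 1281, c = 448, d = 2324.
RR = [a/(a+b)] / [c/(c+d)] = (380/1661) / (448/2772) = 0.22878/0.16162 = 1.41556

1.42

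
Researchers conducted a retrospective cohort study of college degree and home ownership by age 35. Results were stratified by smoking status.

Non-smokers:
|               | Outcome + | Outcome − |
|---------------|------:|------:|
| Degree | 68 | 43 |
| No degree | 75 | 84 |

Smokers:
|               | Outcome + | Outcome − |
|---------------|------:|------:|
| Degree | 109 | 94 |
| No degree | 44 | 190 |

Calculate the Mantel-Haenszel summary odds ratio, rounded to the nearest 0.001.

3.202

OR_MH = Σ(aᵢdᵢ/nᵢ) / Σ(bᵢcᵢ/nᵢ), where nᵢ is the stratum total.
Stratum 1 (Non-smokers): n = 270; a·d/n = 68·84/270 = 21.1556; b·c/n = 43·75/270 = 11.9444
Stratum 2 (Smokers): n = 437; a·d/n = 109·190/437 = 47.3913; b·c/n = 94·44/437 = 9.4645
OR_MH = (21.1556 + 47.3913) / (11.9444 + 9.4645) = 68.5469 / 21.4090 = 3.20178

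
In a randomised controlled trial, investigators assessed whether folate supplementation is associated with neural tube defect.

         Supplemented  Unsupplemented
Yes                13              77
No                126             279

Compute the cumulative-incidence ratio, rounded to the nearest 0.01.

0.43

Reading the table with exposure as columns: a = 13 (Supplemented, case), b = 126 (Supplemented, non-case), c = 77 (Unsupplemented, case), d = 279.
Risk in exposed = 13/139 = 0.09353; risk in unexposed = 77/356 = 0.21629.
RR = 0.09353 / 0.21629 = 0.43240
The risk is 57% lower among the exposed than among the unexposed.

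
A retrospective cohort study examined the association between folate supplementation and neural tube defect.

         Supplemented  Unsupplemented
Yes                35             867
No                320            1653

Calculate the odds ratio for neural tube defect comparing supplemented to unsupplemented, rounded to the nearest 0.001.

0.209

Reading the table with exposure as columns: a = 35 (Supplemented, case), b = 320 (Supplemented, non-case), c = 867 (Unsupplemented, case), d = 1653.
OR = (a·d)/(b·c) = (35 × 1653) / (320 × 867) = 57855 / 277440 = 0.20853
Exposure is associated with lower odds of neural tube defect (OR = 0.21 < 1).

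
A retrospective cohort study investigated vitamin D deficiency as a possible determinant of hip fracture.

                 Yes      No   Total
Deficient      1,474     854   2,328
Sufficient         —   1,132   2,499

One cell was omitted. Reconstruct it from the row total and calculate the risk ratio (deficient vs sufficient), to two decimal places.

The missing cell is in the unexposed row: 2499 − 1132 = 1367.
So a = 1474, b = 854, c = 1367, d = 1132.
RR = [a/(a+b)] / [c/(c+d)] = (1474/2328) / (1367/2499) = 0.63316/0.54702 = 1.15748

1.16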